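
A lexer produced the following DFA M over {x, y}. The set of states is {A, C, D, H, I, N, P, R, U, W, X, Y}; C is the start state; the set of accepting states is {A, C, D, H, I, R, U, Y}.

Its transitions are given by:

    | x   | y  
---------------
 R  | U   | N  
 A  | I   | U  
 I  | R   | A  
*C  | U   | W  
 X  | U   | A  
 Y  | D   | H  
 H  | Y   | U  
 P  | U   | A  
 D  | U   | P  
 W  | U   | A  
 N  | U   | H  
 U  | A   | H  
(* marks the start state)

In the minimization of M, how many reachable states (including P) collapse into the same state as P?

Reachable states from the start: {A,C,D,H,I,N,P,R,U,W,Y}. Unreachable: {X} — drop them.
Initial partition by acceptance: {A,C,D,H,I,R,U,Y} | {N,P,W}.
Split {A,C,D,H,I,R,U,Y} by δ(·,y) → {A,H,I,U,Y} and {C,D,R}.
Refine {A,H,I,U,Y} on symbol x: members go to different blocks, giving {A,H,U} and {I,Y}.
On input x, block {A,H,U} splits into {A,H} and {U}.
The partition is now stable with 5 blocks: {A,H} | {N,P,W} | {C,D,R} | {I,Y} | {U}.
The equivalence class containing P is {N,P,W}, of size 3.

3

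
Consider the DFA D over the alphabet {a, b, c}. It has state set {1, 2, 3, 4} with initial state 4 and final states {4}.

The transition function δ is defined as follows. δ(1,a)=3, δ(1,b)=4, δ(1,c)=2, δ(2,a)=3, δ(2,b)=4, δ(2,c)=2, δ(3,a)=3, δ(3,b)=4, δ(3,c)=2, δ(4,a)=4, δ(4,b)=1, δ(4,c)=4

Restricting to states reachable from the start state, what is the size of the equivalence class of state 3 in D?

All states are reachable from the start state.
Initial partition by acceptance: {4} | {1,2,3}.
The partition is now stable with 2 blocks: {4} | {1,2,3}.
The equivalence class containing 3 is {1,2,3}, of size 3.

3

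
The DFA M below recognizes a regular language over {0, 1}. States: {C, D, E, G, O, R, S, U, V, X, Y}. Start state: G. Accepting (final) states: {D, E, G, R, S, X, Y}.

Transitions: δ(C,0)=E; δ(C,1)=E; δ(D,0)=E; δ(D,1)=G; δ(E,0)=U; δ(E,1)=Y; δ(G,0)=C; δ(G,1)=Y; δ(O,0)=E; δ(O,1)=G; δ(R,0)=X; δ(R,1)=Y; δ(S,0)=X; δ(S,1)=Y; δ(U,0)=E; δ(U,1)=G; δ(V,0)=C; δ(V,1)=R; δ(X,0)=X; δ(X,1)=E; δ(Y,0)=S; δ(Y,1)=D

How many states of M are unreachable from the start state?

Starting at G and following transitions, the reachable set is {C, D, E, G, S, U, X, Y}. That leaves O, R, V unreachable — 3 in total.

3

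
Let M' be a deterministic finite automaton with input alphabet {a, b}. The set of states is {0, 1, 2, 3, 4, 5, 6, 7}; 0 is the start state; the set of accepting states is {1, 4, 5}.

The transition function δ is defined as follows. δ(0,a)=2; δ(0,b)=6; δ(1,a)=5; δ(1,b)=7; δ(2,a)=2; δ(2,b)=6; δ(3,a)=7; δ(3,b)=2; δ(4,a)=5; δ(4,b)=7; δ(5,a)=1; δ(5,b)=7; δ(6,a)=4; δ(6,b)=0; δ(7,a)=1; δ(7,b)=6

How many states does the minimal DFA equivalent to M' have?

Reachable states from the start: {0,1,2,4,5,6,7}. Unreachable: {3} — drop them.
Initial partition by acceptance: {1,4,5} | {0,2,6,7}.
Refine {0,2,6,7} on symbol a: members go to different blocks, giving {0,2} and {6,7}.
Split {6,7} by δ(·,b) → {6} and {7}.
Stable partition: {1,4,5} | {0,2} | {6} | {7} — 4 equivalence classes.

4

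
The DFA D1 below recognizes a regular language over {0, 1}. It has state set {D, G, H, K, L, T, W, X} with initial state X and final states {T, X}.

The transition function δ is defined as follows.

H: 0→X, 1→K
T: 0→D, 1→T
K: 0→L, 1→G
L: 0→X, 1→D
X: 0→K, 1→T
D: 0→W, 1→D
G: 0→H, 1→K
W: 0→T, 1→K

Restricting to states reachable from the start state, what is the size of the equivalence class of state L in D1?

3

Every state is reachable, so we keep all 8.
Initial partition by acceptance: {T,X} | {D,G,H,K,L,W}.
On input 0, block {D,G,H,K,L,W} splits into {H,L,W} and {D,G,K}.
No further refinement is possible. Final partition (3 blocks): {T,X} | {H,L,W} | {D,G,K}.
State L belongs to the block {H,L,W}, which has 3 states.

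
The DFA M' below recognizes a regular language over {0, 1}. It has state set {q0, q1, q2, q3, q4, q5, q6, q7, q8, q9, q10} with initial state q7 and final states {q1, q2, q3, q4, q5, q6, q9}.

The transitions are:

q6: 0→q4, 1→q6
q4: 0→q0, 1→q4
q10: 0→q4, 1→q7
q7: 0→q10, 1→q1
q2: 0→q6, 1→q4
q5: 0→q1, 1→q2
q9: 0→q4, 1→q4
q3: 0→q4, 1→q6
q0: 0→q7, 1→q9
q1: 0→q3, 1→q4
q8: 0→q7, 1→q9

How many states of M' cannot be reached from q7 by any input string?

3

No path from q7 leads to q2, q5, q8; the other 8 states are all reachable.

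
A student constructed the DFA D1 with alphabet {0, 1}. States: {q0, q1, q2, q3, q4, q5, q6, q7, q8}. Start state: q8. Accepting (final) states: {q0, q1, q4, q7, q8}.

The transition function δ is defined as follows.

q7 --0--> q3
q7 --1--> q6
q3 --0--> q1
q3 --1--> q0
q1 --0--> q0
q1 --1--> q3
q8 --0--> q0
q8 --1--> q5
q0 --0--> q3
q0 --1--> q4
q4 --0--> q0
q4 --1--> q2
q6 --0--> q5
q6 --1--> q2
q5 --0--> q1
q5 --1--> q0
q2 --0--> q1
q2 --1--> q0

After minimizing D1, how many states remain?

States {q6,q7} cannot be reached from the start state, so discard them.
Start with accepting vs non-accepting: {q0,q1,q4,q8} | {q2,q3,q5}.
Refine {q0,q1,q4,q8} on symbol 0: members go to different blocks, giving {q1,q4,q8} and {q0}.
No further refinement is possible. Final partition (3 blocks): {q1,q4,q8} | {q2,q3,q5} | {q0}.

3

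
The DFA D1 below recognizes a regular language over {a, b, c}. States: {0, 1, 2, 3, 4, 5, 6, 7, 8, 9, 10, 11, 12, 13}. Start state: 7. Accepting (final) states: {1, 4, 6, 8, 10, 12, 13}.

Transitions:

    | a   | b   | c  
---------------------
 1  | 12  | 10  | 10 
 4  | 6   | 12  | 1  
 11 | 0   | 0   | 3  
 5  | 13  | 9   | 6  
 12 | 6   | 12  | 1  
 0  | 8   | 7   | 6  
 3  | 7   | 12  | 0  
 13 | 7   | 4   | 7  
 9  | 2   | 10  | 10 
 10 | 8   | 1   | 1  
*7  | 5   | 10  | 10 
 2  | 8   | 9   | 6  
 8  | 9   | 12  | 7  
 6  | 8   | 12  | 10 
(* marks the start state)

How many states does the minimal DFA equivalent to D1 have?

7

Reachable states from the start: {1,2,4,5,6,7,8,9,10,12,13}. Unreachable: {0,3,11} — drop them.
Start with accepting vs non-accepting: {1,4,6,8,10,12,13} | {2,5,7,9}.
Refine {1,4,6,8,10,12,13} on symbol a: members go to different blocks, giving {1,4,6,10,12} and {8,13}.
On input a, block {1,4,6,10,12} splits into {1,4,12} and {6,10}.
On input a, block {1,4,12} splits into {4,12} and {1}.
On input a, block {2,5,7,9} splits into {2,5} and {7,9}.
Refine {6,10} on symbol b: members go to different blocks, giving {6} and {10}.
The partition is now stable with 7 blocks: {4,12} | {2,5} | {8,13} | {6} | {1} | {7,9} | {10}.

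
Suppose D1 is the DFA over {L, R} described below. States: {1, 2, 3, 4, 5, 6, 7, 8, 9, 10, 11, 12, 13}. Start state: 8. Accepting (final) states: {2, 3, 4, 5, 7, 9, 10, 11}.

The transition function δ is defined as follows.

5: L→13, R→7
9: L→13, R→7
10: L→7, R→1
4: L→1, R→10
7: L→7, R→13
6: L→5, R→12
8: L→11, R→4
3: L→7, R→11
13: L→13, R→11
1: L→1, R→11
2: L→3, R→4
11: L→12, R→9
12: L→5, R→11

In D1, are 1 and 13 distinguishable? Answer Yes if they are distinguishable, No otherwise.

Reachable states from the start: {1,4,5,7,8,9,10,11,12,13}. Unreachable: {2,3,6} — drop them.
P0 = {4,5,7,9,10,11} | {1,8,12,13}.
Split {4,5,7,9,10,11} by δ(·,L) → {4,5,9,11} and {7,10}.
Split {4,5,9,11} by δ(·,R) → {4,5,9} and {11}.
Refine {1,8,12,13} on symbol L: members go to different blocks, giving {1,13} and {8} and {12}.
The partition is now stable with 6 blocks: {4,5,9} | {1,13} | {7,10} | {11} | {8} | {12}.
1 and 13 lie in the same block of the stable partition, so they are equivalent — no string distinguishes them.

No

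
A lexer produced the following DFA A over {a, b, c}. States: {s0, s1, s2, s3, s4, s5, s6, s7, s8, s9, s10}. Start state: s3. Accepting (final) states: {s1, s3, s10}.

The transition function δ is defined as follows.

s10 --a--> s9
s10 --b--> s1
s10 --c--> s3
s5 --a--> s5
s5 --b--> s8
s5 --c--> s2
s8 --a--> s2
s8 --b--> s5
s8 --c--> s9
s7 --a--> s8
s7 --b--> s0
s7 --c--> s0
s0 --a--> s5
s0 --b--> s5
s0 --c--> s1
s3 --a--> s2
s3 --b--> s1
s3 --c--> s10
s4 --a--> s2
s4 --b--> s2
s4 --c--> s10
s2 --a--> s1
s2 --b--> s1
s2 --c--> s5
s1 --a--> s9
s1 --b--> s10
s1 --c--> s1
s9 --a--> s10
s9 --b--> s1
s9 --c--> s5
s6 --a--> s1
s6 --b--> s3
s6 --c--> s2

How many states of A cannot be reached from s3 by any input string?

Starting at s3 and following transitions, the reachable set is {s1, s2, s3, s5, s8, s9, s10}. That leaves s0, s4, s6, s7 unreachable — 4 in total.

4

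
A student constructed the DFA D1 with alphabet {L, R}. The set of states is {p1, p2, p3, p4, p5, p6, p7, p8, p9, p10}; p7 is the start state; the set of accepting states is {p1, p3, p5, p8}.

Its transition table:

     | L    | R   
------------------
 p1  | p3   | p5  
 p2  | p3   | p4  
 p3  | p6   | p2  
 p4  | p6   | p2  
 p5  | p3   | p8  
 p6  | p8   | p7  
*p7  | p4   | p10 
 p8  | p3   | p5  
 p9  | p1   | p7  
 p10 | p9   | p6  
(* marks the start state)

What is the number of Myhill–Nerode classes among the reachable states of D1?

7

Every state is reachable, so we keep all 10.
Initial partition by acceptance: {p1,p3,p5,p8} | {p2,p4,p6,p7,p9,p10}.
Split {p1,p3,p5,p8} by δ(·,L) → {p1,p5,p8} and {p3}.
On input L, block {p2,p4,p6,p7,p9,p10} splits into {p4,p7,p10} and {p6,p9} and {p2}.
Refine {p4,p7,p10} on symbol L: members go to different blocks, giving {p4,p10} and {p7}.
Refine {p4,p10} on symbol R: members go to different blocks, giving {p4} and {p10}.
Stable partition: {p1,p5,p8} | {p4} | {p3} | {p6,p9} | {p2} | {p7} | {p10} — 7 equivalence classes.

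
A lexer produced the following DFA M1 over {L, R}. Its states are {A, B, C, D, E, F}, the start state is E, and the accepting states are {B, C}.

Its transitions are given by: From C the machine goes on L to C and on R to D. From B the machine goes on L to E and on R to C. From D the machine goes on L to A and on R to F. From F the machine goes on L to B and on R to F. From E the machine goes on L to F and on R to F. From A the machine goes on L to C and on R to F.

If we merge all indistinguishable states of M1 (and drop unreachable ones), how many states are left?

Initial partition by acceptance: {B,C} | {A,D,E,F}.
On input L, block {B,C} splits into {B} and {C}.
Refine {A,D,E,F} on symbol L: members go to different blocks, giving {D,E} and {A} and {F}.
On input L, block {D,E} splits into {D} and {E}.
No further refinement is possible. Final partition (6 blocks): {B} | {D} | {C} | {A} | {F} | {E}.

6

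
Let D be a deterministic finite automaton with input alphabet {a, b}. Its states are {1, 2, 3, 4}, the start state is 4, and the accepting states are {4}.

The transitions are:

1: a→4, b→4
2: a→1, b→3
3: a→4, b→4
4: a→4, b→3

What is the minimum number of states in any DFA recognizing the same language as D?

2

States {1,2} cannot be reached from the start state, so discard them.
Start with accepting vs non-accepting: {4} | {3}.
Stable partition: {4} | {3} — 2 equivalence classes.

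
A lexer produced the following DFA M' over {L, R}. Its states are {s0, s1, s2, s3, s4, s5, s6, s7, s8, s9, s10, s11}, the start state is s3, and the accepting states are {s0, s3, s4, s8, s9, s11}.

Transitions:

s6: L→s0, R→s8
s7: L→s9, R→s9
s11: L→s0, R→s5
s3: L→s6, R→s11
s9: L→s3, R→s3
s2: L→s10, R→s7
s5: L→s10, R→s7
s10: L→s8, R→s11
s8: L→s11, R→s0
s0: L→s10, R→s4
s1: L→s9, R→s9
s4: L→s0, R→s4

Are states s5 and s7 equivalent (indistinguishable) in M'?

No

States {s1,s2} cannot be reached from the start state, so discard them.
Start with accepting vs non-accepting: {s0,s3,s4,s8,s9,s11} | {s5,s6,s7,s10}.
Split {s0,s3,s4,s8,s9,s11} by δ(·,L) → {s4,s8,s9,s11} and {s0,s3}.
Refine {s4,s8,s9,s11} on symbol L: members go to different blocks, giving {s4,s9,s11} and {s8}.
On input R, block {s4,s9,s11} splits into {s4} and {s9} and {s11}.
On input L, block {s5,s6,s7,s10} splits into {s5} and {s6} and {s7} and {s10}.
Split {s0,s3} by δ(·,L) → {s0} and {s3}.
Stable partition: {s4} | {s5} | {s0} | {s8} | {s9} | {s11} | {s6} | {s7} | {s10} | {s3} — 10 equivalence classes.
s5 and s7 end up in different blocks, so they are distinguishable. For instance, the string 'L' is accepted from only s7.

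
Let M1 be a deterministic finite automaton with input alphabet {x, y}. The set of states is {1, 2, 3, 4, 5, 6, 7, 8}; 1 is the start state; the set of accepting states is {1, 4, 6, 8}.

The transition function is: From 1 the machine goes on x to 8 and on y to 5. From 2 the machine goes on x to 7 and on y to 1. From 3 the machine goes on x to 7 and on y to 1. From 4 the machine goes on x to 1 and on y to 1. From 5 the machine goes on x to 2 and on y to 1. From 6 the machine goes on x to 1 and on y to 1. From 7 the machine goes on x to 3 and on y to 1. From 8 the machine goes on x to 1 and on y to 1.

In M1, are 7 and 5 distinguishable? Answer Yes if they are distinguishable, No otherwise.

First remove the unreachable states {4,6}; 6 states remain.
P0 = {1,8} | {2,3,5,7}.
Refine {1,8} on symbol y: members go to different blocks, giving {1} and {8}.
Stable partition: {1} | {2,3,5,7} | {8} — 3 equivalence classes.
7 and 5 lie in the same block of the stable partition, so they are equivalent — no string distinguishes them.

No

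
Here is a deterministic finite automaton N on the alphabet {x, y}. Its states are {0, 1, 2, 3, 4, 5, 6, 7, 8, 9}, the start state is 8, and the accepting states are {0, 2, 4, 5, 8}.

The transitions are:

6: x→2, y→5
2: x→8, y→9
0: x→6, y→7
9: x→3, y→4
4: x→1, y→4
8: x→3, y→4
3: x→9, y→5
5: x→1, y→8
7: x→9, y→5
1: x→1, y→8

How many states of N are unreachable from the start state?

4

No path from 8 leads to 0, 2, 6, 7; the other 6 states are all reachable.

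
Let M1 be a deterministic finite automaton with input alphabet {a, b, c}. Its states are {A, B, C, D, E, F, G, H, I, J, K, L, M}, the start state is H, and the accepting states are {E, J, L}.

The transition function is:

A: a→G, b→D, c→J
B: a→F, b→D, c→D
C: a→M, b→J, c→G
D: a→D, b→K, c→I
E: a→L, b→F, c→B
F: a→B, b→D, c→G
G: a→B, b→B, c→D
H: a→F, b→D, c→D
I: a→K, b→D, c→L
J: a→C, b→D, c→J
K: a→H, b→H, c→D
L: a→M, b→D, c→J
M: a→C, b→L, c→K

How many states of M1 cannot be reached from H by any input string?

2

Starting at H and following transitions, the reachable set is {B, C, D, F, G, H, I, J, K, L, M}. That leaves A, E unreachable — 2 in total.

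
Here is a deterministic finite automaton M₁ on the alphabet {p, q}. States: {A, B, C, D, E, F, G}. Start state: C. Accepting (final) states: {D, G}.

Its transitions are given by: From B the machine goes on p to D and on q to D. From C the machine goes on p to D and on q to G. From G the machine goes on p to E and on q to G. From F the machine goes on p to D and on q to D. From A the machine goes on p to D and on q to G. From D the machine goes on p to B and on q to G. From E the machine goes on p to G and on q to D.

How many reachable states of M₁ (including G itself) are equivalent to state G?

2

First remove the unreachable states {A,F}; 5 states remain.
P0 = {D,G} | {B,C,E}.
No further refinement is possible. Final partition (2 blocks): {D,G} | {B,C,E}.
The equivalence class containing G is {D,G}, of size 2.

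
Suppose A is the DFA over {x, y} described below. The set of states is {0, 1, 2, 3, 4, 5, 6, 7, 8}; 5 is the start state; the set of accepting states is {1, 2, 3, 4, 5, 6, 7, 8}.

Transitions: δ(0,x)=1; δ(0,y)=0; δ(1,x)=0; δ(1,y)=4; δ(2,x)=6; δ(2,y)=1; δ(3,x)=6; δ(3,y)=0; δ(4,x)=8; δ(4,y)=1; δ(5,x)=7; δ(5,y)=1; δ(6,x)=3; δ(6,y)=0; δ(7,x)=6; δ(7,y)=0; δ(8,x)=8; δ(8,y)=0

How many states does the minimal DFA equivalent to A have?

Reachable states from the start: {0,1,3,4,5,6,7,8}. Unreachable: {2} — drop them.
Initial partition by acceptance: {1,3,4,5,6,7,8} | {0}.
On input x, block {1,3,4,5,6,7,8} splits into {3,4,5,6,7,8} and {1}.
Refine {3,4,5,6,7,8} on symbol y: members go to different blocks, giving {3,6,7,8} and {4,5}.
Stable partition: {3,6,7,8} | {0} | {1} | {4,5} — 4 equivalence classes.

4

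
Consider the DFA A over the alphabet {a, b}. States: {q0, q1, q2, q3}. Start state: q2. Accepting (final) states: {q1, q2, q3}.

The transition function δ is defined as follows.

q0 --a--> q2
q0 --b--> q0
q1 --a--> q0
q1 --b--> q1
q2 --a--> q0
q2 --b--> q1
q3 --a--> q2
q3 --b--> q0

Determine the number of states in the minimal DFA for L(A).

Reachable states from the start: {q0,q1,q2}. Unreachable: {q3} — drop them.
Start with accepting vs non-accepting: {q1,q2} | {q0}.
The partition is now stable with 2 blocks: {q1,q2} | {q0}.

2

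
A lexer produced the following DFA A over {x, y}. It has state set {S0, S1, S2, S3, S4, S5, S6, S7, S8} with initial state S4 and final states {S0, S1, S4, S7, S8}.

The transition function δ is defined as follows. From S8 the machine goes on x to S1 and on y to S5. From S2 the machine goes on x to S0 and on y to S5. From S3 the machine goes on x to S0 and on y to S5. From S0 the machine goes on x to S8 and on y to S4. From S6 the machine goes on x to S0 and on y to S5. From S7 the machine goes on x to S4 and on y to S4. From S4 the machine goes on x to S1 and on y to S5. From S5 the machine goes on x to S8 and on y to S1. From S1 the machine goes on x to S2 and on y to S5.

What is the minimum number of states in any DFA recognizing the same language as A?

First remove the unreachable states {S3,S6,S7}; 6 states remain.
P0 = {S0,S1,S4,S8} | {S2,S5}.
On input x, block {S0,S1,S4,S8} splits into {S0,S4,S8} and {S1}.
Refine {S0,S4,S8} on symbol x: members go to different blocks, giving {S4,S8} and {S0}.
Split {S2,S5} by δ(·,x) → {S2} and {S5}.
The partition is now stable with 5 blocks: {S4,S8} | {S2} | {S1} | {S0} | {S5}.

5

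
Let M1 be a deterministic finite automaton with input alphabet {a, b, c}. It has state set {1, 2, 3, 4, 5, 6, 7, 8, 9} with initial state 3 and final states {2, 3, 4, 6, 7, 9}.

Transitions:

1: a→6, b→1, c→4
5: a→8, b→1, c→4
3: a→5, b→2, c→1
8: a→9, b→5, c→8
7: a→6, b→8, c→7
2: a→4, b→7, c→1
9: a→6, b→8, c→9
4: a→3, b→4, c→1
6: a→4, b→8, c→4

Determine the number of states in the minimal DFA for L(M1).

All states are reachable from the start state.
Start with accepting vs non-accepting: {2,3,4,6,7,9} | {1,5,8}.
On input a, block {2,3,4,6,7,9} splits into {2,4,6,7,9} and {3}.
Split {2,4,6,7,9} by δ(·,a) → {2,6,7,9} and {4}.
Refine {2,6,7,9} on symbol a: members go to different blocks, giving {2,6} and {7,9}.
On input b, block {2,6} splits into {2} and {6}.
Refine {1,5,8} on symbol a: members go to different blocks, giving {1} and {5} and {8}.
Stable partition: {2} | {1} | {3} | {4} | {7,9} | {6} | {5} | {8} — 8 equivalence classes.

8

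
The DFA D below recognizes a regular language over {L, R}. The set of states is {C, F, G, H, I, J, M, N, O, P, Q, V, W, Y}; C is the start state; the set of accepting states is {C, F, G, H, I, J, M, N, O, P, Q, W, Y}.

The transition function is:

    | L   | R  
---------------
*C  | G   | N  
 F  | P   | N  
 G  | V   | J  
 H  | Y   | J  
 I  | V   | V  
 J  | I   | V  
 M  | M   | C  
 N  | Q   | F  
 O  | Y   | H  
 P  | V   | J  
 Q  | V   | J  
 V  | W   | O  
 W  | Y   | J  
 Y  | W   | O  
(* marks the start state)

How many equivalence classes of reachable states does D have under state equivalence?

8

States {M} cannot be reached from the start state, so discard them.
Start with accepting vs non-accepting: {C,F,G,H,I,J,N,O,P,Q,W,Y} | {V}.
On input L, block {C,F,G,H,I,J,N,O,P,Q,W,Y} splits into {C,F,H,J,N,O,W,Y} and {G,I,P,Q}.
Split {C,F,H,J,N,O,W,Y} by δ(·,L) → {H,O,W,Y} and {C,F,J,N}.
On input R, block {H,O,W,Y} splits into {O,Y} and {H,W}.
Split {O,Y} by δ(·,L) → {Y} and {O}.
Split {G,I,P,Q} by δ(·,R) → {G,P,Q} and {I}.
On input L, block {C,F,J,N} splits into {C,F,N} and {J}.
The partition is now stable with 8 blocks: {Y} | {V} | {G,P,Q} | {C,F,N} | {H,W} | {O} | {I} | {J}.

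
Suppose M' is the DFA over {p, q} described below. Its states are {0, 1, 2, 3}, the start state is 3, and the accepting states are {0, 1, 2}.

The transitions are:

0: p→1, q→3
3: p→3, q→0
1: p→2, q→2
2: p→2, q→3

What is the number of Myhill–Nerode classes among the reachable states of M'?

4

P0 = {0,1,2} | {3}.
On input q, block {0,1,2} splits into {0,2} and {1}.
On input p, block {0,2} splits into {0} and {2}.
Stable partition: {0} | {3} | {1} | {2} — 4 equivalence classes.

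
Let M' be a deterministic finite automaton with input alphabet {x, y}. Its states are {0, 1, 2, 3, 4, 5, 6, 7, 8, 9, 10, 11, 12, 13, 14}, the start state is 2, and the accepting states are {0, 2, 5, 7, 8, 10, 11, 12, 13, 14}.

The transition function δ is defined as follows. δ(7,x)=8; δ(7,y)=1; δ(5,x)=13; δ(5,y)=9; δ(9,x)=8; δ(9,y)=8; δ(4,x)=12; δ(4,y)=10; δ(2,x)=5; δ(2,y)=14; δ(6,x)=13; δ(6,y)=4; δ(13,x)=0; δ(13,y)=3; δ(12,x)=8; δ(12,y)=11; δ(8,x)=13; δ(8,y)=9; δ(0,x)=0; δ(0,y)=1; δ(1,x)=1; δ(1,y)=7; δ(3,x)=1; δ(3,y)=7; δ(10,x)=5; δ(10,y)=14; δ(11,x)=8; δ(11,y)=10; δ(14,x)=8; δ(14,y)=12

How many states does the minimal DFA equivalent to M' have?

First remove the unreachable states {4,6}; 13 states remain.
Initial partition by acceptance: {0,2,5,7,8,10,11,12,13,14} | {1,3,9}.
Refine {0,2,5,7,8,10,11,12,13,14} on symbol y: members go to different blocks, giving {0,5,7,8,13} and {2,10,11,12,14}.
Refine {1,3,9} on symbol x: members go to different blocks, giving {1,3} and {9}.
Split {0,5,7,8,13} by δ(·,y) → {0,7,13} and {5,8}.
On input x, block {0,7,13} splits into {0,13} and {7}.
No further refinement is possible. Final partition (6 blocks): {0,13} | {1,3} | {2,10,11,12,14} | {9} | {5,8} | {7}.

6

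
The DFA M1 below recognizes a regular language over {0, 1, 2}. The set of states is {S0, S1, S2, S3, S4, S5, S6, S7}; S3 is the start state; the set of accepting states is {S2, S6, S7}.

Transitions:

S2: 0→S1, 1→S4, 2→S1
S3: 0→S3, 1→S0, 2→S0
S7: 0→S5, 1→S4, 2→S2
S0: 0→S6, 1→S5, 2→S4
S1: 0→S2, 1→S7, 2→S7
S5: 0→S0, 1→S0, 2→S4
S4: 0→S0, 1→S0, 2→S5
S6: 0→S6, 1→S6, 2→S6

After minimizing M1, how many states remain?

4

First remove the unreachable states {S1,S2,S7}; 5 states remain.
Initial partition by acceptance: {S6} | {S0,S3,S4,S5}.
Refine {S0,S3,S4,S5} on symbol 0: members go to different blocks, giving {S3,S4,S5} and {S0}.
On input 0, block {S3,S4,S5} splits into {S4,S5} and {S3}.
No further refinement is possible. Final partition (4 blocks): {S6} | {S4,S5} | {S0} | {S3}.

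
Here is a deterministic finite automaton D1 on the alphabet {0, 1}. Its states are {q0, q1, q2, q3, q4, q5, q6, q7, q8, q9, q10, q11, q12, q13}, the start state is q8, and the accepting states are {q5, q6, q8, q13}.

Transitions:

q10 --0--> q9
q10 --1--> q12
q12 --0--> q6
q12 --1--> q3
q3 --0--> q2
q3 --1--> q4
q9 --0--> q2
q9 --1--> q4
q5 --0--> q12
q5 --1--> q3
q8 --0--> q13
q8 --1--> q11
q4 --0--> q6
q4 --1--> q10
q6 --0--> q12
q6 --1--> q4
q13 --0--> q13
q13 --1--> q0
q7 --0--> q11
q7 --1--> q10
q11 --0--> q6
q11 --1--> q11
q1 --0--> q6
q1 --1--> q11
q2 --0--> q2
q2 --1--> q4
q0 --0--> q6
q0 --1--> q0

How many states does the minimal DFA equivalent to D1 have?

Reachable states from the start: {q0,q2,q3,q4,q6,q8,q9,q10,q11,q12,q13}. Unreachable: {q1,q5,q7} — drop them.
Start with accepting vs non-accepting: {q6,q8,q13} | {q0,q2,q3,q4,q9,q10,q11,q12}.
Refine {q6,q8,q13} on symbol 0: members go to different blocks, giving {q8,q13} and {q6}.
Split {q0,q2,q3,q4,q9,q10,q11,q12} by δ(·,0) → {q0,q4,q11,q12} and {q2,q3,q9,q10}.
Refine {q0,q4,q11,q12} on symbol 1: members go to different blocks, giving {q0,q11} and {q4,q12}.
No further refinement is possible. Final partition (5 blocks): {q8,q13} | {q0,q11} | {q6} | {q2,q3,q9,q10} | {q4,q12}.

5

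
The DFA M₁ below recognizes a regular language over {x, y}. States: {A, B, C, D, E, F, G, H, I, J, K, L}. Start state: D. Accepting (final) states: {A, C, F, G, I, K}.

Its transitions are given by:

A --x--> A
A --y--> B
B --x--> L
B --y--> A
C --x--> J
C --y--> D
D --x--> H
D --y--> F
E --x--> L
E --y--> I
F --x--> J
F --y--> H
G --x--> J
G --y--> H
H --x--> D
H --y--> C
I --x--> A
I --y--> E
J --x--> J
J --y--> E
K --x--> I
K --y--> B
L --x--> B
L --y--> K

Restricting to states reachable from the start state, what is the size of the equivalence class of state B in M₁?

First remove the unreachable states {G}; 11 states remain.
Initial partition by acceptance: {A,C,F,I,K} | {B,D,E,H,J,L}.
On input x, block {A,C,F,I,K} splits into {A,I,K} and {C,F}.
Refine {B,D,E,H,J,L} on symbol y: members go to different blocks, giving {B,E,L} and {D,H} and {J}.
No further refinement is possible. Final partition (5 blocks): {A,I,K} | {B,E,L} | {C,F} | {D,H} | {J}.
State B belongs to the block {B,E,L}, which has 3 states.

3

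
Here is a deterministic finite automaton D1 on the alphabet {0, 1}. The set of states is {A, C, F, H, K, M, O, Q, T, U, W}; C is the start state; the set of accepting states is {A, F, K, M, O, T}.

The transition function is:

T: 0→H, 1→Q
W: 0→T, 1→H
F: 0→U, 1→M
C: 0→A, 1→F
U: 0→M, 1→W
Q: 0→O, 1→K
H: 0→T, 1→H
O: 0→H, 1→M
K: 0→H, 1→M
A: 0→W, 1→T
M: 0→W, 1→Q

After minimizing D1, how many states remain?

P0 = {A,F,K,M,O,T} | {C,H,Q,U,W}.
Refine {A,F,K,M,O,T} on symbol 1: members go to different blocks, giving {A,F,K,O} and {M,T}.
Split {C,H,Q,U,W} by δ(·,0) → {H,U,W} and {C,Q}.
No further refinement is possible. Final partition (4 blocks): {A,F,K,O} | {H,U,W} | {M,T} | {C,Q}.

4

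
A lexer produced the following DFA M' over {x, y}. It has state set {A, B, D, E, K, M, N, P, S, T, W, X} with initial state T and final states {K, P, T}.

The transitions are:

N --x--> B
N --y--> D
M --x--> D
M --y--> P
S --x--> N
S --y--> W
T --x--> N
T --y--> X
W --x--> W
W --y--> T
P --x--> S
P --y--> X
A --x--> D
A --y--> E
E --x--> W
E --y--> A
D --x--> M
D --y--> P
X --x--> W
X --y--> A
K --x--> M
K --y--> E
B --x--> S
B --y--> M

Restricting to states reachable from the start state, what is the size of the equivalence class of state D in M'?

First remove the unreachable states {K}; 11 states remain.
Initial partition by acceptance: {P,T} | {A,B,D,E,M,N,S,W,X}.
Refine {A,B,D,E,M,N,S,W,X} on symbol y: members go to different blocks, giving {A,B,E,N,S,X} and {D,M,W}.
Refine {A,B,E,N,S,X} on symbol x: members go to different blocks, giving {A,E,X} and {B,N,S}.
Stable partition: {P,T} | {A,E,X} | {D,M,W} | {B,N,S} — 4 equivalence classes.
The equivalence class containing D is {D,M,W}, of size 3.

3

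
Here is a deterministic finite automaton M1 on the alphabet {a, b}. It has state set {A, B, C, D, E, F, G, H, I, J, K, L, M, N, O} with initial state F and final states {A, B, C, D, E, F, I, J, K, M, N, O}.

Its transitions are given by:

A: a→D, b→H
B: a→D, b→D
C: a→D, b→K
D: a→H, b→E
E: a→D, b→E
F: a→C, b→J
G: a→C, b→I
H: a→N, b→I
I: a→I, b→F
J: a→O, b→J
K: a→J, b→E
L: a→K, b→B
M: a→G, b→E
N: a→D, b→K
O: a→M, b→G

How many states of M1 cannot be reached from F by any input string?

Starting at F and following transitions, the reachable set is {C, D, E, F, G, H, I, J, K, M, N, O}. That leaves A, B, L unreachable — 3 in total.

3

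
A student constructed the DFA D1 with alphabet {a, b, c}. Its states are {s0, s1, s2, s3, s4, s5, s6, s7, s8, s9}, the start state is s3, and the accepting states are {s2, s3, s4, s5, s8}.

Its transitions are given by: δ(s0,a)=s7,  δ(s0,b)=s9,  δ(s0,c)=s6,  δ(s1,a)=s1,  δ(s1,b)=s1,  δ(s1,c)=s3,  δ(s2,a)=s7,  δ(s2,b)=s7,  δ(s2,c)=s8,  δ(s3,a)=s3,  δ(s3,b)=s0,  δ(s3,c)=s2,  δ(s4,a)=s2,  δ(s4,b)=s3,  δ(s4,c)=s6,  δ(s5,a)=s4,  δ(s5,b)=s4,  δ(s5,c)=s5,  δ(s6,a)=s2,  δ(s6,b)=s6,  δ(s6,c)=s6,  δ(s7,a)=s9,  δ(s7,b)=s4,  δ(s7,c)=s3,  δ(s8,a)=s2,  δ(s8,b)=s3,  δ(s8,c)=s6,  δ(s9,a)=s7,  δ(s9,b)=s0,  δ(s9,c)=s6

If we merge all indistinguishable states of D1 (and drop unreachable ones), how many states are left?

First remove the unreachable states {s1,s5}; 8 states remain.
Initial partition by acceptance: {s2,s3,s4,s8} | {s0,s6,s7,s9}.
On input a, block {s2,s3,s4,s8} splits into {s3,s4,s8} and {s2}.
On input a, block {s3,s4,s8} splits into {s4,s8} and {s3}.
Refine {s0,s6,s7,s9} on symbol a: members go to different blocks, giving {s0,s7,s9} and {s6}.
Refine {s0,s7,s9} on symbol b: members go to different blocks, giving {s0,s9} and {s7}.
The partition is now stable with 6 blocks: {s4,s8} | {s0,s9} | {s2} | {s3} | {s6} | {s7}.

6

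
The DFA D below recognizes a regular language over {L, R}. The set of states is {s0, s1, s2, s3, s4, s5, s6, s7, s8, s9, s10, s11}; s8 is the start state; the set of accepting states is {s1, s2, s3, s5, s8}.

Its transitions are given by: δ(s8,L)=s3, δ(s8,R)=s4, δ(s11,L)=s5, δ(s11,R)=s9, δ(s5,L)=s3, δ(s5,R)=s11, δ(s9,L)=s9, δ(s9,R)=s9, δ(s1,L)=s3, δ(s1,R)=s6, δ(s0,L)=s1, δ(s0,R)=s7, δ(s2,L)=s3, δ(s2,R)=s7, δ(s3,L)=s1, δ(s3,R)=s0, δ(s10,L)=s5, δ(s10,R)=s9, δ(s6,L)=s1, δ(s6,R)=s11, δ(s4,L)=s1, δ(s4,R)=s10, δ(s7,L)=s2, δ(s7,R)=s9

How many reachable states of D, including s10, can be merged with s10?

3

All states are reachable from the start state.
Initial partition by acceptance: {s1,s2,s3,s5,s8} | {s0,s4,s6,s7,s9,s10,s11}.
Refine {s0,s4,s6,s7,s9,s10,s11} on symbol L: members go to different blocks, giving {s0,s4,s6,s7,s10,s11} and {s9}.
Refine {s0,s4,s6,s7,s10,s11} on symbol R: members go to different blocks, giving {s0,s4,s6} and {s7,s10,s11}.
On input R, block {s1,s2,s3,s5,s8} splits into {s1,s3,s8} and {s2,s5}.
Stable partition: {s1,s3,s8} | {s0,s4,s6} | {s9} | {s7,s10,s11} | {s2,s5} — 5 equivalence classes.
The equivalence class containing s10 is {s7,s10,s11}, of size 3.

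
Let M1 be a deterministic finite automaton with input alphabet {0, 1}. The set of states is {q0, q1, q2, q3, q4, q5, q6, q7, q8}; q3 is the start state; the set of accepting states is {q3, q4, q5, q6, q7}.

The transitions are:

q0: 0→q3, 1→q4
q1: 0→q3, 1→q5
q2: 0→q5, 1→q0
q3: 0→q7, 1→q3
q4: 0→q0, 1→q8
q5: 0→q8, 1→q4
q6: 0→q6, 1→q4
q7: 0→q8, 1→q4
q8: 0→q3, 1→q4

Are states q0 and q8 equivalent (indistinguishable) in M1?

Yes

Reachable states from the start: {q0,q3,q4,q7,q8}. Unreachable: {q1,q2,q5,q6} — drop them.
Initial partition by acceptance: {q3,q4,q7} | {q0,q8}.
On input 0, block {q3,q4,q7} splits into {q4,q7} and {q3}.
On input 1, block {q4,q7} splits into {q4} and {q7}.
The partition is now stable with 4 blocks: {q4} | {q0,q8} | {q3} | {q7}.
q0 and q8 lie in the same block of the stable partition, so they are equivalent — no string distinguishes them.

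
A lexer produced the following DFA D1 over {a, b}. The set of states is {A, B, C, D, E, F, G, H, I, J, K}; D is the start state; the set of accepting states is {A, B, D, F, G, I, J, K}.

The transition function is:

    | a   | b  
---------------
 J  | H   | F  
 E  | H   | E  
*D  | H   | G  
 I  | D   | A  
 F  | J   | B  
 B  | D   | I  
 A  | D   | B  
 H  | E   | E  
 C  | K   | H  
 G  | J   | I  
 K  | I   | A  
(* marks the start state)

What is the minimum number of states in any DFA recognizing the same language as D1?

States {C,K} cannot be reached from the start state, so discard them.
P0 = {A,B,D,F,G,I,J} | {E,H}.
Split {A,B,D,F,G,I,J} by δ(·,a) → {A,B,F,G,I} and {D,J}.
Stable partition: {A,B,F,G,I} | {E,H} | {D,J} — 3 equivalence classes.

3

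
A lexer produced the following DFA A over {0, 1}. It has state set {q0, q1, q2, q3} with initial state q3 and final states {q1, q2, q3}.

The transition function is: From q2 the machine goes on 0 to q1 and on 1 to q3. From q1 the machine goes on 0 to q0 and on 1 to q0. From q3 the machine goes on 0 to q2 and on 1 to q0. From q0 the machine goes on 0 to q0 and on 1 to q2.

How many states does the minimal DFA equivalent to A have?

4

Initial partition by acceptance: {q1,q2,q3} | {q0}.
On input 0, block {q1,q2,q3} splits into {q2,q3} and {q1}.
Split {q2,q3} by δ(·,0) → {q2} and {q3}.
Stable partition: {q2} | {q0} | {q1} | {q3} — 4 equivalence classes.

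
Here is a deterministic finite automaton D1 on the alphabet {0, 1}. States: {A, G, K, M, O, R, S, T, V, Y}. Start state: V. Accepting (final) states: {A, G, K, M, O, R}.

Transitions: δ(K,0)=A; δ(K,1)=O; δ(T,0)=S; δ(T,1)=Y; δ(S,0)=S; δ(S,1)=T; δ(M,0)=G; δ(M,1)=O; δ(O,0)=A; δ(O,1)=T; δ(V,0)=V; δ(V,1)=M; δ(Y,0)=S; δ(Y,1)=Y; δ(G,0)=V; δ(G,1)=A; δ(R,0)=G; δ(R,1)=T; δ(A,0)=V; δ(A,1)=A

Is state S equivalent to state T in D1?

Yes

First remove the unreachable states {K,R}; 8 states remain.
P0 = {A,G,M,O} | {S,T,V,Y}.
Split {A,G,M,O} by δ(·,0) → {A,G} and {M,O}.
On input 1, block {S,T,V,Y} splits into {S,T,Y} and {V}.
On input 1, block {M,O} splits into {M} and {O}.
The partition is now stable with 5 blocks: {A,G} | {S,T,Y} | {M} | {V} | {O}.
S and T lie in the same block of the stable partition, so they are equivalent — no string distinguishes them.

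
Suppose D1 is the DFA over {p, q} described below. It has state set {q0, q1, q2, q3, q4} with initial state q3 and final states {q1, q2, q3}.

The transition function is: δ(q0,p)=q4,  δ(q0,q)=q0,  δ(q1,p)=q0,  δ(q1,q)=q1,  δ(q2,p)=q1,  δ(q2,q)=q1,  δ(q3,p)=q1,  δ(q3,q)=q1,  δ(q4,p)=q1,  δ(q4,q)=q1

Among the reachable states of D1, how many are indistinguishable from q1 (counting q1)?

First remove the unreachable states {q2}; 4 states remain.
P0 = {q1,q3} | {q0,q4}.
On input p, block {q1,q3} splits into {q1} and {q3}.
Refine {q0,q4} on symbol p: members go to different blocks, giving {q0} and {q4}.
The partition is now stable with 4 blocks: {q1} | {q0} | {q3} | {q4}.
The equivalence class containing q1 is {q1}, of size 1.

1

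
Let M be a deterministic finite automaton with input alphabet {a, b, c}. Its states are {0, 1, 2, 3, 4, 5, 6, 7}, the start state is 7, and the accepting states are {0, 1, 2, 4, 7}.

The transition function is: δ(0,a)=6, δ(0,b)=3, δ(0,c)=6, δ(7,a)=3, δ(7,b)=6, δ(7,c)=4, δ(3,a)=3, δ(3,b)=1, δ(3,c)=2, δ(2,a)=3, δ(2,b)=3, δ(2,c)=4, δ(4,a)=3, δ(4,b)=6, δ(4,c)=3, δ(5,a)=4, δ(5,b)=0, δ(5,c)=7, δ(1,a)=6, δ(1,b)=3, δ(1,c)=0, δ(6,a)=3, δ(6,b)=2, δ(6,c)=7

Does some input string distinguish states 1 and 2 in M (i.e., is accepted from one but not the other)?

States {5} cannot be reached from the start state, so discard them.
P0 = {0,1,2,4,7} | {3,6}.
Split {0,1,2,4,7} by δ(·,c) → {1,2,7} and {0,4}.
No further refinement is possible. Final partition (3 blocks): {1,2,7} | {3,6} | {0,4}.
1 and 2 lie in the same block of the stable partition, so they are equivalent — no string distinguishes them.

No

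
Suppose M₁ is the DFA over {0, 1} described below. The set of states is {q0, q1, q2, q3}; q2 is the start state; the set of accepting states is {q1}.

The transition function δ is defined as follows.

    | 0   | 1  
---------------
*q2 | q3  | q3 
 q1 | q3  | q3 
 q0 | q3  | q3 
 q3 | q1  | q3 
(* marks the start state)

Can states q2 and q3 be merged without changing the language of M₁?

First remove the unreachable states {q0}; 3 states remain.
P0 = {q1} | {q2,q3}.
Split {q2,q3} by δ(·,0) → {q2} and {q3}.
No further refinement is possible. Final partition (3 blocks): {q1} | {q2} | {q3}.
q2 and q3 end up in different blocks, so they are distinguishable. For instance, the string '0' is accepted from only q3.

No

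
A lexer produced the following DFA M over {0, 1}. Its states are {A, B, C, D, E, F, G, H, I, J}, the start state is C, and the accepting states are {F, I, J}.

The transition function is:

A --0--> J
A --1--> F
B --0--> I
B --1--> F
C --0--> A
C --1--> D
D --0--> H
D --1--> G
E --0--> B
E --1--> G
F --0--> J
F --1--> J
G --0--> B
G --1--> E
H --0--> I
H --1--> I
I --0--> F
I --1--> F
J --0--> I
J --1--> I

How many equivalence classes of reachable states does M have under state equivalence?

3

Start with accepting vs non-accepting: {F,I,J} | {A,B,C,D,E,G,H}.
Split {A,B,C,D,E,G,H} by δ(·,0) → {C,D,E,G} and {A,B,H}.
The partition is now stable with 3 blocks: {F,I,J} | {C,D,E,G} | {A,B,H}.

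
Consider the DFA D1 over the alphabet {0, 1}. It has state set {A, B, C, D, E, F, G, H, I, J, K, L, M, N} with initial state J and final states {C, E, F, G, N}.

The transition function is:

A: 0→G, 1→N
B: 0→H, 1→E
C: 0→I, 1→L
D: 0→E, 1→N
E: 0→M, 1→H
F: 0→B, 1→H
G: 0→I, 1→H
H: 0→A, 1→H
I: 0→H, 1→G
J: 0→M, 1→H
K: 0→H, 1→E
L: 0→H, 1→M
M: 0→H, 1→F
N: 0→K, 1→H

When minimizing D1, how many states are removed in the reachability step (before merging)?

3

Starting at J and following transitions, the reachable set is {A, B, E, F, G, H, I, J, K, M, N}. That leaves C, D, L unreachable — 3 in total.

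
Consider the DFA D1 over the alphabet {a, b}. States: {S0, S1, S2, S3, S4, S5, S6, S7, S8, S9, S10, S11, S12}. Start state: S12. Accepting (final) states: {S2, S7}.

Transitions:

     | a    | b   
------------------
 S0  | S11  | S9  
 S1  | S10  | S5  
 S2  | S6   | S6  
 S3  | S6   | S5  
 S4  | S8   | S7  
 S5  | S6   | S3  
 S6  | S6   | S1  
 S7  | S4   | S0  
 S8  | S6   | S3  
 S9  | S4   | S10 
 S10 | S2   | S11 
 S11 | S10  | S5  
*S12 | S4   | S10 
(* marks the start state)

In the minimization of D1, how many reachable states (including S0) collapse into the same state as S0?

Every state is reachable, so we keep all 13.
Initial partition by acceptance: {S2,S7} | {S0,S1,S3,S4,S5,S6,S8,S9,S10,S11,S12}.
Refine {S0,S1,S3,S4,S5,S6,S8,S9,S10,S11,S12} on symbol a: members go to different blocks, giving {S0,S1,S3,S4,S5,S6,S8,S9,S11,S12} and {S10}.
On input a, block {S0,S1,S3,S4,S5,S6,S8,S9,S11,S12} splits into {S0,S3,S4,S5,S6,S8,S9,S12} and {S1,S11}.
Split {S0,S3,S4,S5,S6,S8,S9,S12} by δ(·,a) → {S3,S4,S5,S6,S8,S9,S12} and {S0}.
Refine {S2,S7} on symbol b: members go to different blocks, giving {S2} and {S7}.
Split {S3,S4,S5,S6,S8,S9,S12} by δ(·,b) → {S3,S5,S8} and {S9,S12} and {S4} and {S6}.
No further refinement is possible. Final partition (9 blocks): {S2} | {S3,S5,S8} | {S10} | {S1,S11} | {S0} | {S7} | {S9,S12} | {S4} | {S6}.
State S0 belongs to the block {S0}, which has 1 states.

1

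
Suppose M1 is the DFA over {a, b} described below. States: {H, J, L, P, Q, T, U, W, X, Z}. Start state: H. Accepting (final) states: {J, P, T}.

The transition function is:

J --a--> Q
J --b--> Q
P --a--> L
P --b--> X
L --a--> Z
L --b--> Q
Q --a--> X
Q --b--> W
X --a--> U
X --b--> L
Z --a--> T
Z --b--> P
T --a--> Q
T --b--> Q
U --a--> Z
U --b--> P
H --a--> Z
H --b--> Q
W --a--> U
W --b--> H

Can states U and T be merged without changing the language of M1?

First remove the unreachable states {J}; 9 states remain.
Start with accepting vs non-accepting: {P,T} | {H,L,Q,U,W,X,Z}.
Refine {H,L,Q,U,W,X,Z} on symbol a: members go to different blocks, giving {H,L,Q,U,W,X} and {Z}.
On input a, block {H,L,Q,U,W,X} splits into {H,L,U} and {Q,W,X}.
On input a, block {P,T} splits into {T} and {P}.
On input b, block {H,L,U} splits into {H,L} and {U}.
Refine {Q,W,X} on symbol a: members go to different blocks, giving {W,X} and {Q}.
The partition is now stable with 7 blocks: {T} | {H,L} | {Z} | {W,X} | {P} | {U} | {Q}.
U and T end up in different blocks, so they are distinguishable. For instance, the string 'ε' is accepted from only T.

No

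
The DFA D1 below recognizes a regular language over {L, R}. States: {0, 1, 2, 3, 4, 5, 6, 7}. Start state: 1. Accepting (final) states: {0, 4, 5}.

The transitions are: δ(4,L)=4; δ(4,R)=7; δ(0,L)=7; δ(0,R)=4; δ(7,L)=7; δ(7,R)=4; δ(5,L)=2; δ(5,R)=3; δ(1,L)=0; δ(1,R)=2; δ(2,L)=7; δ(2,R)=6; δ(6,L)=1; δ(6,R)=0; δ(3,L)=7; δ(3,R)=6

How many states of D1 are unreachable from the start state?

Starting at 1 and following transitions, the reachable set is {0, 1, 2, 4, 6, 7}. That leaves 3, 5 unreachable — 2 in total.

2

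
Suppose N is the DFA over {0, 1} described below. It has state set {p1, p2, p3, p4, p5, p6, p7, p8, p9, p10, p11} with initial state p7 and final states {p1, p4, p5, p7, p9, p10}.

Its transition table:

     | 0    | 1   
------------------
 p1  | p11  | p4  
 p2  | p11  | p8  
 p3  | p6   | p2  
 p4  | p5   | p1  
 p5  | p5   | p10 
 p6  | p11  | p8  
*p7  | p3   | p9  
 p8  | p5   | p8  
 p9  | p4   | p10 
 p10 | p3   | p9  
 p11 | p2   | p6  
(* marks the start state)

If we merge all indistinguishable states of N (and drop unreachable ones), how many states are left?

5

P0 = {p1,p4,p5,p7,p9,p10} | {p2,p3,p6,p8,p11}.
On input 0, block {p1,p4,p5,p7,p9,p10} splits into {p1,p7,p10} and {p4,p5,p9}.
On input 0, block {p2,p3,p6,p8,p11} splits into {p2,p3,p6,p11} and {p8}.
Refine {p2,p3,p6,p11} on symbol 1: members go to different blocks, giving {p2,p6} and {p3,p11}.
No further refinement is possible. Final partition (5 blocks): {p1,p7,p10} | {p2,p6} | {p4,p5,p9} | {p8} | {p3,p11}.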